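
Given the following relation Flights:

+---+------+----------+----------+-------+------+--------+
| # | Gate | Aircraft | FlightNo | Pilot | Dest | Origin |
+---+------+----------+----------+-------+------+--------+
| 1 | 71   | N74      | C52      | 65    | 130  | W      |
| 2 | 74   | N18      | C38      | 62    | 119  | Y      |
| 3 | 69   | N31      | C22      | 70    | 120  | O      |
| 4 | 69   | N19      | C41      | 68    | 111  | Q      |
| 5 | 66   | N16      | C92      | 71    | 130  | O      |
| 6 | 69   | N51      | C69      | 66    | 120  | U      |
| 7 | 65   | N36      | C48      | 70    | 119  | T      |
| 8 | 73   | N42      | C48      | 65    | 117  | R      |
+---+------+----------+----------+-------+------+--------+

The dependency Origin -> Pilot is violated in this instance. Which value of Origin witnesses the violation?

Origin=W: row 1 → Pilot = 65 ✓
Origin=Y: row 2 → Pilot = 62 ✓
Origin=O: rows 3, 5 → Pilot takes values {70, 71} — violation
Origin=Q: row 4 → Pilot = 68 ✓
Origin=U: row 6 → Pilot = 66 ✓
Origin=T: row 7 → Pilot = 70 ✓
Origin=R: row 8 → Pilot = 65 ✓
The only Origin value with inconsistent Pilot is Origin=O.

O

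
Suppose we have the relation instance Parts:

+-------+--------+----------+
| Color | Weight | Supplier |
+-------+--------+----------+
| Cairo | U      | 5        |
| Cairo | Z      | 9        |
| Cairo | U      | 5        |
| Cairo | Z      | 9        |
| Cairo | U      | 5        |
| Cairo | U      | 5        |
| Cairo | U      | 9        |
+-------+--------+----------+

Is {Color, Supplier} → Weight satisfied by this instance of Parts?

No

(Color=Cairo, Supplier=5): 4 rows → Weight = U, U, U, U ✓
(Color=Cairo, Supplier=9): 3 rows → Weight takes values {Z, U} — violation
Two rows agree on {Color, Supplier} but differ on Weight, so {Color, Supplier} → Weight does not hold.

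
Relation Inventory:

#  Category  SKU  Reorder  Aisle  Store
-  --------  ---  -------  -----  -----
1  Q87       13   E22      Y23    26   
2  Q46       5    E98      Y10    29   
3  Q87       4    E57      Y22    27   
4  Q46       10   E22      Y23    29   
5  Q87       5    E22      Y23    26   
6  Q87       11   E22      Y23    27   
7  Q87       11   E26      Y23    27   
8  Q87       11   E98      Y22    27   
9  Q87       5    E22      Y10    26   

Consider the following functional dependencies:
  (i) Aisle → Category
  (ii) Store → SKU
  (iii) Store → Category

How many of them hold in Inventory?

1

(i) Aisle → Category: Aisle=Y23: rows 1, 4, 5, 6, 7 → Category takes values {Q87, Q46} — violation; Aisle=Y10: rows 2, 9 → Category takes values {Q46, Q87} — violation — fails.
(ii) Store → SKU: Store=26: rows 1, 5, 9 → SKU takes values {13, 5} — violation; Store=29: rows 2, 4 → SKU takes values {5, 10} — violation; Store=27: rows 3, 6, 7, 8 → SKU takes values {4, 11} — violation — fails.
(iii) Store → Category: every LHS value maps to a single RHS value — holds.
1 of the 3 dependencies holds.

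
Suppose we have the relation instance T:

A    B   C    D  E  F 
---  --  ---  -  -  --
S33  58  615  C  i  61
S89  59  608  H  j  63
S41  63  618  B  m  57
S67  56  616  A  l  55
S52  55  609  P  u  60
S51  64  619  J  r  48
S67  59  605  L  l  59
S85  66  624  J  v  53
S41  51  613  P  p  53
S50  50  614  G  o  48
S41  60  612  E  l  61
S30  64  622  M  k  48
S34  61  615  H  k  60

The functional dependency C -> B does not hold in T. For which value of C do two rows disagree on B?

C=615: 2 rows → B takes values {58, 61} — violation
C=608: 1 row → B = 59 ✓
C=618: 1 row → B = 63 ✓
C=616: 1 row → B = 56 ✓
C=609: 1 row → B = 55 ✓
C=619: 1 row → B = 64 ✓
C=605: 1 row → B = 59 ✓
C=624: 1 row → B = 66 ✓
C=613: 1 row → B = 51 ✓
C=614: 1 row → B = 50 ✓
C=612: 1 row → B = 60 ✓
C=622: 1 row → B = 64 ✓
The only C value with inconsistent B is C=615.

615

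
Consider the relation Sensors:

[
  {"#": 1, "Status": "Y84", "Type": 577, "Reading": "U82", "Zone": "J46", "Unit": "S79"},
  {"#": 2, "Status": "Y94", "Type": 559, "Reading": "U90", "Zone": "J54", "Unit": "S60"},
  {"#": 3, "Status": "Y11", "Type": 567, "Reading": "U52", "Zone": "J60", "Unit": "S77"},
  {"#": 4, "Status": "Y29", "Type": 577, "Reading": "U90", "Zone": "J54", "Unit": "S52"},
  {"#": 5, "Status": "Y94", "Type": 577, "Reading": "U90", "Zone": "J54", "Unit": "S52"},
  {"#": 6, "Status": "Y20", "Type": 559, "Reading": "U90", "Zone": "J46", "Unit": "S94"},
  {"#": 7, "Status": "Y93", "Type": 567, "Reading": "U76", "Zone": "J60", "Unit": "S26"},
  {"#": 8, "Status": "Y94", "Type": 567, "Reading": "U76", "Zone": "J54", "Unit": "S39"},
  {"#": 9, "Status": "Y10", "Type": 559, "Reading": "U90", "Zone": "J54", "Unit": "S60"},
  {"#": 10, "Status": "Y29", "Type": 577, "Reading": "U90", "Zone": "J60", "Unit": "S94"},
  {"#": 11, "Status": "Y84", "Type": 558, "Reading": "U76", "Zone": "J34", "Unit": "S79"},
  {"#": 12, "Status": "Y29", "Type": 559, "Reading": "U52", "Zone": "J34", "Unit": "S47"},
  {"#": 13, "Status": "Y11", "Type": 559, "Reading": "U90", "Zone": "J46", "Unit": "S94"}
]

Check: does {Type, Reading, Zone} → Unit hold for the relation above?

Yes

(Type=577, Reading=U82, Zone=J46): row 1 → Unit = S79 ✓
(Type=559, Reading=U90, Zone=J54): rows 2, 9 → Unit = S60, S60 ✓
(Type=567, Reading=U52, Zone=J60): row 3 → Unit = S77 ✓
(Type=577, Reading=U90, Zone=J54): rows 4, 5 → Unit = S52, S52 ✓
(Type=559, Reading=U90, Zone=J46): rows 6, 13 → Unit = S94, S94 ✓
(Type=567, Reading=U76, Zone=J60): row 7 → Unit = S26 ✓
(Type=567, Reading=U76, Zone=J54): row 8 → Unit = S39 ✓
(Type=577, Reading=U90, Zone=J60): row 10 → Unit = S94 ✓
(Type=558, Reading=U76, Zone=J34): row 11 → Unit = S79 ✓
(Type=559, Reading=U52, Zone=J34): row 12 → Unit = S47 ✓
Every {Type, Reading, Zone} value is associated with a single Unit value, so {Type, Reading, Zone} → Unit holds.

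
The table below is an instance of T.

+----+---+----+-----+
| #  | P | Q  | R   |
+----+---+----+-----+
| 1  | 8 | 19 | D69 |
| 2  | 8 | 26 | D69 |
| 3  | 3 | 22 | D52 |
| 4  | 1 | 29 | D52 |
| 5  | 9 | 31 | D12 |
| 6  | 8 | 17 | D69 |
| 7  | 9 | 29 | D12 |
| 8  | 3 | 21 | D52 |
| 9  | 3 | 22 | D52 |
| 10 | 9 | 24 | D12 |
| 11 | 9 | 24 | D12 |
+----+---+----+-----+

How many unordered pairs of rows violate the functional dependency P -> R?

0

P=8: all 3 rows agree on R — 0 pairs.
P=3: all 3 rows agree on R — 0 pairs.
P=9: all 4 rows agree on R — 0 pairs.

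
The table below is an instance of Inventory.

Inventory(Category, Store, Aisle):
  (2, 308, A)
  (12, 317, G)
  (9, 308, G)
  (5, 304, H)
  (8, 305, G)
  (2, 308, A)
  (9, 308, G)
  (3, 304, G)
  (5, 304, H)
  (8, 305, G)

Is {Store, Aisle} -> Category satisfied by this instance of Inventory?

(Store=308, Aisle=A): 2 rows → Category = 2, 2 ✓
(Store=317, Aisle=G): 1 row → Category = 12 ✓
(Store=308, Aisle=G): 2 rows → Category = 9, 9 ✓
(Store=304, Aisle=H): 2 rows → Category = 5, 5 ✓
(Store=305, Aisle=G): 2 rows → Category = 8, 8 ✓
(Store=304, Aisle=G): 1 row → Category = 3 ✓
Every {Store, Aisle} value is associated with a single Category value, so {Store, Aisle} -> Category holds.

Yes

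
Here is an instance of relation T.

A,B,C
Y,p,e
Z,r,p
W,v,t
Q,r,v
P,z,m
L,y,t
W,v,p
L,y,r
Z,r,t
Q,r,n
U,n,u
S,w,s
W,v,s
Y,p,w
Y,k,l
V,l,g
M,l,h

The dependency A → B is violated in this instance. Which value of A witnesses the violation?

A=Y: 3 rows → B takes values {p, k} — violation
A=Z: 2 rows → B = r, r ✓
A=W: 3 rows → B = v, v, v ✓
A=Q: 2 rows → B = r, r ✓
A=P: 1 row → B = z ✓
A=L: 2 rows → B = y, y ✓
A=U: 1 row → B = n ✓
A=S: 1 row → B = w ✓
A=V: 1 row → B = l ✓
A=M: 1 row → B = l ✓
The only A value with inconsistent B is A=Y.

Y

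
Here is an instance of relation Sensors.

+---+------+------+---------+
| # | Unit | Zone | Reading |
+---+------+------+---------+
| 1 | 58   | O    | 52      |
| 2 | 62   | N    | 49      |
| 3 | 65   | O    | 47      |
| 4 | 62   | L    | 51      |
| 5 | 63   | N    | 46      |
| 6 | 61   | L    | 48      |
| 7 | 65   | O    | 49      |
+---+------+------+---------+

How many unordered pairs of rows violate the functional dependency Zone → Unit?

Zone=O: violating pairs (1,3), (1,7) — 2 pairs.
Zone=N: violating pairs (2,5) — 1 pair.
Zone=L: violating pairs (4,6) — 1 pair.

4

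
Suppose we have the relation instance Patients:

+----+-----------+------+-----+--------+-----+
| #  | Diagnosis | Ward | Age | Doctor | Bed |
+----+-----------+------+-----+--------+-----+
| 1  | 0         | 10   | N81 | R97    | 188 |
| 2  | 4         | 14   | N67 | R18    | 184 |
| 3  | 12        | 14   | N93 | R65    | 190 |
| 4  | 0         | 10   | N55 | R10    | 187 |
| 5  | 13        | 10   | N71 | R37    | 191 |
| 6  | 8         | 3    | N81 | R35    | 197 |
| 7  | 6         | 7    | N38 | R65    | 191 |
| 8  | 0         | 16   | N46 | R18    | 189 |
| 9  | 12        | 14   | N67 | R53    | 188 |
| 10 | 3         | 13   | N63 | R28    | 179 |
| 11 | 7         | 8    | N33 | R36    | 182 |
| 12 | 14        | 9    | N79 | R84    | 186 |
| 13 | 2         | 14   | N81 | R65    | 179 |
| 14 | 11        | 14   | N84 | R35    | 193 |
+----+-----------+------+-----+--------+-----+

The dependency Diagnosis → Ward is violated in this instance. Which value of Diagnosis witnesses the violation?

Diagnosis=0: rows 1, 4, 8 → Ward takes values {10, 16} — violation
Diagnosis=4: row 2 → Ward = 14 ✓
Diagnosis=12: rows 3, 9 → Ward = 14, 14 ✓
Diagnosis=13: row 5 → Ward = 10 ✓
Diagnosis=8: row 6 → Ward = 3 ✓
Diagnosis=6: row 7 → Ward = 7 ✓
Diagnosis=3: row 10 → Ward = 13 ✓
Diagnosis=7: row 11 → Ward = 8 ✓
Diagnosis=14: row 12 → Ward = 9 ✓
Diagnosis=2: row 13 → Ward = 14 ✓
Diagnosis=11: row 14 → Ward = 14 ✓
The only Diagnosis value with inconsistent Ward is Diagnosis=0.

0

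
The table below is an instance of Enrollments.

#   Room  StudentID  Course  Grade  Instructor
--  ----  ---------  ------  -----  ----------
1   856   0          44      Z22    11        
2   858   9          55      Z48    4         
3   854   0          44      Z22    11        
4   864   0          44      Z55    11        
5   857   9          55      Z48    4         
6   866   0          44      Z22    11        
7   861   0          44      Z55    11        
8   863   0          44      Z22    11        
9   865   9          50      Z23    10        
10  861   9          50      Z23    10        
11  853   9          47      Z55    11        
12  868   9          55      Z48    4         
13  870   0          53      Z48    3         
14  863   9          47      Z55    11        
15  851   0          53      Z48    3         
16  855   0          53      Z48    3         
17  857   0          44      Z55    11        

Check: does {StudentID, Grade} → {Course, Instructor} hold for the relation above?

Yes

(StudentID=0, Grade=Z22): rows 1, 3, 6, 8 → {Course,Instructor} = (44, 11), (44, 11), (44, 11), (44, 11) ✓
(StudentID=9, Grade=Z48): rows 2, 5, 12 → {Course,Instructor} = (55, 4), (55, 4), (55, 4) ✓
(StudentID=0, Grade=Z55): rows 4, 7, 17 → {Course,Instructor} = (44, 11), (44, 11), (44, 11) ✓
(StudentID=9, Grade=Z23): rows 9, 10 → {Course,Instructor} = (50, 10), (50, 10) ✓
(StudentID=9, Grade=Z55): rows 11, 14 → {Course,Instructor} = (47, 11), (47, 11) ✓
(StudentID=0, Grade=Z48): rows 13, 15, 16 → {Course,Instructor} = (53, 3), (53, 3), (53, 3) ✓
Every {StudentID, Grade} value is associated with a single {Course, Instructor} value, so {StudentID, Grade} → {Course, Instructor} holds.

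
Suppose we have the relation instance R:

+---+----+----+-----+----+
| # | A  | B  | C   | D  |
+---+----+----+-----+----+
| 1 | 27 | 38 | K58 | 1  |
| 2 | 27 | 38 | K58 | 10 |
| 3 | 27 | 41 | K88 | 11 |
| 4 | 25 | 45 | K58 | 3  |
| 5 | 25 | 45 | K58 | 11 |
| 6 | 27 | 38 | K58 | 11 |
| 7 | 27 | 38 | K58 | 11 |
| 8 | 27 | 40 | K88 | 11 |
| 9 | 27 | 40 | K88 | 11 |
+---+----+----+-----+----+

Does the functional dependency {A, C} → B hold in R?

(A=27, C=K58): rows 1, 2, 6, 7 → B = 38, 38, 38, 38 ✓
(A=27, C=K88): rows 3, 8, 9 → B takes values {41, 40} — violation
(A=25, C=K58): rows 4, 5 → B = 45, 45 ✓
Two rows agree on {A, C} but differ on B, so {A, C} → B does not hold.

No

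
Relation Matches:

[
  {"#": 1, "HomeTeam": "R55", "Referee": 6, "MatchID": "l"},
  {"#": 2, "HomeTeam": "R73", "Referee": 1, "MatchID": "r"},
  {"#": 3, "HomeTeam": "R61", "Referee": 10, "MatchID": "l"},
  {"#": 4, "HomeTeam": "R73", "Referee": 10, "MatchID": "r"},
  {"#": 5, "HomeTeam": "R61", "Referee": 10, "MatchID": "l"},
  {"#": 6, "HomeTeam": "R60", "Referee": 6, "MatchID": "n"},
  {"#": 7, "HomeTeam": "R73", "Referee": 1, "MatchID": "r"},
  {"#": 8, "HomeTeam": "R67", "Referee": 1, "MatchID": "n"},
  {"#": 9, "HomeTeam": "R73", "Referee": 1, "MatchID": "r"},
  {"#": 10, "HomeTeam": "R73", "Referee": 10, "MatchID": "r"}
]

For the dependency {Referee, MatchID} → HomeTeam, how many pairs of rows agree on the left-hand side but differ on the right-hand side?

0

(Referee=1, MatchID=r): all 3 rows agree on HomeTeam — 0 pairs.
(Referee=10, MatchID=l): all 2 rows agree on HomeTeam — 0 pairs.
(Referee=10, MatchID=r): all 2 rows agree on HomeTeam — 0 pairs.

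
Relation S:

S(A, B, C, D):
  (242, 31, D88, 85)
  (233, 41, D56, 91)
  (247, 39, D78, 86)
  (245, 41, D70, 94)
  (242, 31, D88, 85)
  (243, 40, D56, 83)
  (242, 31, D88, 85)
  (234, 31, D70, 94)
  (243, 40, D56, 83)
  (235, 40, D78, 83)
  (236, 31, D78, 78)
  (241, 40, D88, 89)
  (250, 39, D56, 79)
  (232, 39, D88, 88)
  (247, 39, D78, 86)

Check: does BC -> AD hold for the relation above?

(B=31, C=D88): 3 rows → {A,D} = (242, 85), (242, 85), (242, 85) ✓
(B=41, C=D56): 1 row → {A,D} = (233, 91) ✓
(B=39, C=D78): 2 rows → {A,D} = (247, 86), (247, 86) ✓
(B=41, C=D70): 1 row → {A,D} = (245, 94) ✓
(B=40, C=D56): 2 rows → {A,D} = (243, 83), (243, 83) ✓
(B=31, C=D70): 1 row → {A,D} = (234, 94) ✓
(B=40, C=D78): 1 row → {A,D} = (235, 83) ✓
(B=31, C=D78): 1 row → {A,D} = (236, 78) ✓
(B=40, C=D88): 1 row → {A,D} = (241, 89) ✓
(B=39, C=D56): 1 row → {A,D} = (250, 79) ✓
(B=39, C=D88): 1 row → {A,D} = (232, 88) ✓
Every BC value is associated with a single AD value, so BC -> AD holds.

Yes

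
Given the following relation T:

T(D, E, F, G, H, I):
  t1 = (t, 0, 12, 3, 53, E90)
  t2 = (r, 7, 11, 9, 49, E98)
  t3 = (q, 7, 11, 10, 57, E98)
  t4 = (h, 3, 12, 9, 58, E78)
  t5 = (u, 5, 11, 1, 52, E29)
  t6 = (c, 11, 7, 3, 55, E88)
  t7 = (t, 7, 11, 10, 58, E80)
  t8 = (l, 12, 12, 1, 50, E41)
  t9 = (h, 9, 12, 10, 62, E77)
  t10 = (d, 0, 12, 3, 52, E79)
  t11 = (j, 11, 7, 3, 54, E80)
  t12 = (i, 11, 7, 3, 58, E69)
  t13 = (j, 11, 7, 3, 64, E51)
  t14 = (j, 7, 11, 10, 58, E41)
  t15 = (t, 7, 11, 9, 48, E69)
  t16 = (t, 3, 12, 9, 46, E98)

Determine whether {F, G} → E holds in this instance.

(F=12, G=3): rows 1, 10 → E = 0, 0 ✓
(F=11, G=9): rows 2, 15 → E = 7, 7 ✓
(F=11, G=10): rows 3, 7, 14 → E = 7, 7, 7 ✓
(F=12, G=9): rows 4, 16 → E = 3, 3 ✓
(F=11, G=1): row 5 → E = 5 ✓
(F=7, G=3): rows 6, 11, 12, 13 → E = 11, 11, 11, 11 ✓
(F=12, G=1): row 8 → E = 12 ✓
(F=12, G=10): row 9 → E = 9 ✓
Every {F, G} value is associated with a single E value, so {F, G} → E holds.

Yes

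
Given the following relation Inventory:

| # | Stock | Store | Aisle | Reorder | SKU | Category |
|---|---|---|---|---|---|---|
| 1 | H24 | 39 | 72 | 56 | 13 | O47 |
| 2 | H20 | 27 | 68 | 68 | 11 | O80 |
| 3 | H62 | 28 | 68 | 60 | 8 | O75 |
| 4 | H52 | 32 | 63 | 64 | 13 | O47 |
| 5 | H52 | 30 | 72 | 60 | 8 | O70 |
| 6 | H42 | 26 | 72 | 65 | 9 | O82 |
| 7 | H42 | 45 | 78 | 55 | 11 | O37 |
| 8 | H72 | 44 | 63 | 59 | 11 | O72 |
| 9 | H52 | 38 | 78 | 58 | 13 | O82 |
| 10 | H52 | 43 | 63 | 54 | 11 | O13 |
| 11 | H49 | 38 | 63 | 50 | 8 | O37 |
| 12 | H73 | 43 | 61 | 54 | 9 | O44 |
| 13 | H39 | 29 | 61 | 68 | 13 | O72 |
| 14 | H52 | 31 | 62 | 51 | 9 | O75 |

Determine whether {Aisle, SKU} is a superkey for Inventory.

Rows 8 and 10 have the same {Aisle, SKU} value (Aisle=63, SKU=11) but are distinct tuples, so {Aisle, SKU} does not determine every attribute — not a superkey.

No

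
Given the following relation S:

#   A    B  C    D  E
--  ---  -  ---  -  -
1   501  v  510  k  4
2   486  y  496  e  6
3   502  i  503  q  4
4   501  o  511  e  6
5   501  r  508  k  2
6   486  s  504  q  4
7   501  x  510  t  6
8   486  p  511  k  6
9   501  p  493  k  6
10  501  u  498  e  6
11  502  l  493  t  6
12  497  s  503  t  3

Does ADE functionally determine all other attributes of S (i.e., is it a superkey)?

Rows 4 and 10 have the same ADE value (A=501, D=e, E=6) but are distinct tuples, so ADE does not determine every attribute — not a superkey.

No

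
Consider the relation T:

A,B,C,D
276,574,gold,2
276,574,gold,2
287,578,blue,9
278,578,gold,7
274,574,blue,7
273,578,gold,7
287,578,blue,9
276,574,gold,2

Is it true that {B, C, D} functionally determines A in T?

(B=574, C=gold, D=2): 3 rows → A = 276, 276, 276 ✓
(B=578, C=blue, D=9): 2 rows → A = 287, 287 ✓
(B=578, C=gold, D=7): 2 rows → A takes values {278, 273} — violation
(B=574, C=blue, D=7): 1 row → A = 274 ✓
Two rows agree on {B, C, D} but differ on A, so {B, C, D} → A does not hold.

No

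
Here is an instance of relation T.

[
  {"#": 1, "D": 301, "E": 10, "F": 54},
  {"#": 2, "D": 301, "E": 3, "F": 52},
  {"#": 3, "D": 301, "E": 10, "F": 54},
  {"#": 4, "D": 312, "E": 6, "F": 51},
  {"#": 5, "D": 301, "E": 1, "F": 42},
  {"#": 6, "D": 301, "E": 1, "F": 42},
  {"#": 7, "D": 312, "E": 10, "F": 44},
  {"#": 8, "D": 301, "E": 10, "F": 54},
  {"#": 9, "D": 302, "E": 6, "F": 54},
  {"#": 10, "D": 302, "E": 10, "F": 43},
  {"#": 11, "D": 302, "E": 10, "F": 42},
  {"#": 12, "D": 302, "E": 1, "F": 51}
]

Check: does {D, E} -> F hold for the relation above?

(D=301, E=10): rows 1, 3, 8 → F = 54, 54, 54 ✓
(D=301, E=3): row 2 → F = 52 ✓
(D=312, E=6): row 4 → F = 51 ✓
(D=301, E=1): rows 5, 6 → F = 42, 42 ✓
(D=312, E=10): row 7 → F = 44 ✓
(D=302, E=6): row 9 → F = 54 ✓
(D=302, E=10): rows 10, 11 → F takes values {43, 42} — violation
(D=302, E=1): row 12 → F = 51 ✓
Two rows agree on {D, E} but differ on F, so {D, E} -> F does not hold.

No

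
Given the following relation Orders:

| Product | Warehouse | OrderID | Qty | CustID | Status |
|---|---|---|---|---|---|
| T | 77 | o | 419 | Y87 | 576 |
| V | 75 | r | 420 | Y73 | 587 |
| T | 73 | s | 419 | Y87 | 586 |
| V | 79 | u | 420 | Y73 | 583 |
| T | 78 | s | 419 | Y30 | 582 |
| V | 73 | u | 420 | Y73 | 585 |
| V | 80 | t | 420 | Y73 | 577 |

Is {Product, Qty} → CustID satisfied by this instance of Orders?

No

(Product=T, Qty=419): 3 rows → CustID takes values {Y87, Y30} — violation
(Product=V, Qty=420): 4 rows → CustID = Y73, Y73, Y73, Y73 ✓
Two rows agree on {Product, Qty} but differ on CustID, so {Product, Qty} → CustID does not hold.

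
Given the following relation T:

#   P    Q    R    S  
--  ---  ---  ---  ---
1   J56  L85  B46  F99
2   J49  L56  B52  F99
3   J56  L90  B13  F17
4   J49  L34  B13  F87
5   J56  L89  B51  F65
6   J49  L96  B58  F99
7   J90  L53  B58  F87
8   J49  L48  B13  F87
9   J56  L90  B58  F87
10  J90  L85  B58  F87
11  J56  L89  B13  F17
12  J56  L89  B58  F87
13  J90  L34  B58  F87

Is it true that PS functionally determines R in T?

No

(P=J56, S=F99): row 1 → R = B46 ✓
(P=J49, S=F99): rows 2, 6 → R takes values {B52, B58} — violation
(P=J56, S=F17): rows 3, 11 → R = B13, B13 ✓
(P=J49, S=F87): rows 4, 8 → R = B13, B13 ✓
(P=J56, S=F65): row 5 → R = B51 ✓
(P=J90, S=F87): rows 7, 10, 13 → R = B58, B58, B58 ✓
(P=J56, S=F87): rows 9, 12 → R = B58, B58 ✓
Two rows agree on PS but differ on R, so PS → R does not hold.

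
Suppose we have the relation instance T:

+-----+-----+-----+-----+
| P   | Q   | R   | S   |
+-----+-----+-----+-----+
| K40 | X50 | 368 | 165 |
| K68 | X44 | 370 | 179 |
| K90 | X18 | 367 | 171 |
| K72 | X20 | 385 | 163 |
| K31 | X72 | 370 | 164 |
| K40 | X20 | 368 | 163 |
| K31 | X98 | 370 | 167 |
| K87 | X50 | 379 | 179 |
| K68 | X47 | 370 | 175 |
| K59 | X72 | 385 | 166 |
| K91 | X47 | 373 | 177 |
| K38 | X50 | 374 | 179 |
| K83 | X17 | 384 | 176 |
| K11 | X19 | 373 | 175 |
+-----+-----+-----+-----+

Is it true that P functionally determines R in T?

Yes

P=K40: 2 rows → R = 368, 368 ✓
P=K68: 2 rows → R = 370, 370 ✓
P=K90: 1 row → R = 367 ✓
P=K72: 1 row → R = 385 ✓
P=K31: 2 rows → R = 370, 370 ✓
P=K87: 1 row → R = 379 ✓
P=K59: 1 row → R = 385 ✓
P=K91: 1 row → R = 373 ✓
P=K38: 1 row → R = 374 ✓
P=K83: 1 row → R = 384 ✓
P=K11: 1 row → R = 373 ✓
Every P value is associated with a single R value, so P → R holds.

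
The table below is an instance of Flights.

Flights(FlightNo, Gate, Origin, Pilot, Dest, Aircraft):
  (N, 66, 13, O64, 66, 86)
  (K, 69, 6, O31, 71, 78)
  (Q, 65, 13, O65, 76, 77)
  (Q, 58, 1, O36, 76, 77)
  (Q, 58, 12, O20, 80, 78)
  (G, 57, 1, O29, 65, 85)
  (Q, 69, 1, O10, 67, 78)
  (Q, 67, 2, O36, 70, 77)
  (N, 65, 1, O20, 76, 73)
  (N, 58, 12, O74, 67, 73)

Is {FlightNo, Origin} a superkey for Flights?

No

Two distinct rows share (FlightNo=Q, Origin=1), so {FlightNo, Origin} does not determine every attribute — not a superkey.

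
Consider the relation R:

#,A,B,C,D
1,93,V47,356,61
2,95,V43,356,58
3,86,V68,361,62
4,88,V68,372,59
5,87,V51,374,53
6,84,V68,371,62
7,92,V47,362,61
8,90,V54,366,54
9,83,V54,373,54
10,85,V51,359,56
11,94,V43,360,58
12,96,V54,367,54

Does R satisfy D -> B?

D=61: rows 1, 7 → B = V47, V47 ✓
D=58: rows 2, 11 → B = V43, V43 ✓
D=62: rows 3, 6 → B = V68, V68 ✓
D=59: row 4 → B = V68 ✓
D=53: row 5 → B = V51 ✓
D=54: rows 8, 9, 12 → B = V54, V54, V54 ✓
D=56: row 10 → B = V51 ✓
Every D value is associated with a single B value, so D -> B holds.

Yes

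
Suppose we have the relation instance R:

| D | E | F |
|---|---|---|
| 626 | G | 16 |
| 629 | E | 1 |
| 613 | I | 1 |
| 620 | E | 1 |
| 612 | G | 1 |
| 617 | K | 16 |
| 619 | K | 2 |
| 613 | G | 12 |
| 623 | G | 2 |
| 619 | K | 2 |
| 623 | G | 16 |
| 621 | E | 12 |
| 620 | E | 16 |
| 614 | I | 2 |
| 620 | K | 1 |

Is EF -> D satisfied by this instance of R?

No

(E=G, F=16): 2 rows → D takes values {626, 623} — violation
(E=E, F=1): 2 rows → D takes values {629, 620} — violation
(E=I, F=1): 1 row → D = 613 ✓
(E=G, F=1): 1 row → D = 612 ✓
(E=K, F=16): 1 row → D = 617 ✓
(E=K, F=2): 2 rows → D = 619, 619 ✓
(E=G, F=12): 1 row → D = 613 ✓
(E=G, F=2): 1 row → D = 623 ✓
(E=E, F=12): 1 row → D = 621 ✓
(E=E, F=16): 1 row → D = 620 ✓
(E=I, F=2): 1 row → D = 614 ✓
(E=K, F=1): 1 row → D = 620 ✓
Two rows agree on EF but differ on D, so EF -> D does not hold.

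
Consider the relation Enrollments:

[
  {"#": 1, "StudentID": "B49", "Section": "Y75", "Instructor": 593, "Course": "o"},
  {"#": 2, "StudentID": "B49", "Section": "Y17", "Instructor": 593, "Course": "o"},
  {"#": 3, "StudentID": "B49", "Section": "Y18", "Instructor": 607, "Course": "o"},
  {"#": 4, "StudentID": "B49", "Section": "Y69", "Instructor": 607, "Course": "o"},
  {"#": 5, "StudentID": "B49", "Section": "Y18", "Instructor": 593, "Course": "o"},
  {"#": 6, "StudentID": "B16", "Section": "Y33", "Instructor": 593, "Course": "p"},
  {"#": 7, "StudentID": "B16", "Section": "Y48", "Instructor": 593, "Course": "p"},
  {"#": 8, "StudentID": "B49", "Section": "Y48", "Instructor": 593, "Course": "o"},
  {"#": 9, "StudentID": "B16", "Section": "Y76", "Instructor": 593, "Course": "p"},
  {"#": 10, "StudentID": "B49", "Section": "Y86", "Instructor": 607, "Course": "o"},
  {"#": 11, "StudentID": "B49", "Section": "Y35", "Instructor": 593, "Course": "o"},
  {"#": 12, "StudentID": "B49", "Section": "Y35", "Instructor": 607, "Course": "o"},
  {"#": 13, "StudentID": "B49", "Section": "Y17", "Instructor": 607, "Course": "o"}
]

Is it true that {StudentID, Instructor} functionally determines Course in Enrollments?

(StudentID=B49, Instructor=593): rows 1, 2, 5, 8, 11 → Course = o, o, o, o, o ✓
(StudentID=B49, Instructor=607): rows 3, 4, 10, 12, 13 → Course = o, o, o, o, o ✓
(StudentID=B16, Instructor=593): rows 6, 7, 9 → Course = p, p, p ✓
Every {StudentID, Instructor} value is associated with a single Course value, so {StudentID, Instructor} → Course holds.

Yes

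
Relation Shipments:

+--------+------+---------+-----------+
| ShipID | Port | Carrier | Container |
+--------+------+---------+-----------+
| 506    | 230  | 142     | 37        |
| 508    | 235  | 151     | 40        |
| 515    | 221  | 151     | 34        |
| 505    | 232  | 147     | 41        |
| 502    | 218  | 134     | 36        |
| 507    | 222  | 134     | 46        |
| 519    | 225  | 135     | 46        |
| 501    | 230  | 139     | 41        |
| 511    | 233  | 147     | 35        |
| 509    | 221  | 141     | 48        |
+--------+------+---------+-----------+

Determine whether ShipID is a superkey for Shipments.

Yes

All 10 rows have distinct ShipID values, so ShipID → (all attributes) holds and ShipID is a superkey.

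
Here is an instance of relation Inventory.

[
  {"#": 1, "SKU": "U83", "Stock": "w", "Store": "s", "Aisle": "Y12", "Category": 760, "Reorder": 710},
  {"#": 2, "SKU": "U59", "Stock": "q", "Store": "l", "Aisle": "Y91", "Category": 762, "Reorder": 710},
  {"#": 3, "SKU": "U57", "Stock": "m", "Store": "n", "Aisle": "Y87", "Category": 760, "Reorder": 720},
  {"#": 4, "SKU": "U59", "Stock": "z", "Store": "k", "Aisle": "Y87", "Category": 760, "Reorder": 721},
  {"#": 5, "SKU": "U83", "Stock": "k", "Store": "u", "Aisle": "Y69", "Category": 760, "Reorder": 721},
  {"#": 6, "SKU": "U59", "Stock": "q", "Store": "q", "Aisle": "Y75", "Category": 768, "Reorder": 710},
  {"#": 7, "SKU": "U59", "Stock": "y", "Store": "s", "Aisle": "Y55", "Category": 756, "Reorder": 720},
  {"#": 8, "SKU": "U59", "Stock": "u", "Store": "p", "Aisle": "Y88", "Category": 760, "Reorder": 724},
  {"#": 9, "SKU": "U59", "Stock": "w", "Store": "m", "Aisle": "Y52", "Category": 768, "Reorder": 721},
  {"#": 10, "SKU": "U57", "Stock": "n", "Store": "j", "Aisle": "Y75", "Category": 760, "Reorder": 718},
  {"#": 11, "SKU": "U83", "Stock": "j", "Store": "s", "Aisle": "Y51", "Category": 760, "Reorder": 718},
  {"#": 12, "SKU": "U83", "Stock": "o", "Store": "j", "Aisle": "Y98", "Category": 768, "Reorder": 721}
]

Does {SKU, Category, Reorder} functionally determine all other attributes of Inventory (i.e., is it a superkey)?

Yes

All 12 rows have distinct {SKU, Category, Reorder} values, so {SKU, Category, Reorder} → (all attributes) holds and {SKU, Category, Reorder} is a superkey.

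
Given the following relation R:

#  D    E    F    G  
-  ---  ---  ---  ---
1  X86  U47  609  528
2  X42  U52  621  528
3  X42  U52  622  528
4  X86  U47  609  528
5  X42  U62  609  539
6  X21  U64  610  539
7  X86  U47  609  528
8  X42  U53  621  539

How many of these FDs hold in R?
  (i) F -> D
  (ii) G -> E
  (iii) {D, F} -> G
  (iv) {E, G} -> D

1

(i) F -> D: F=609: rows 1, 4, 5, 7 → D takes values {X86, X42} — violation — fails.
(ii) G -> E: G=528: rows 1, 2, 3, 4, 7 → E takes values {U47, U52} — violation; G=539: rows 5, 6, 8 → E takes values {U62, U64, U53} — violation — fails.
(iii) {D, F} -> G: (D=X42, F=621): rows 2, 8 → G takes values {528, 539} — violation — fails.
(iv) {E, G} -> D: every LHS value maps to a single RHS value — holds.
1 of the 4 dependencies holds.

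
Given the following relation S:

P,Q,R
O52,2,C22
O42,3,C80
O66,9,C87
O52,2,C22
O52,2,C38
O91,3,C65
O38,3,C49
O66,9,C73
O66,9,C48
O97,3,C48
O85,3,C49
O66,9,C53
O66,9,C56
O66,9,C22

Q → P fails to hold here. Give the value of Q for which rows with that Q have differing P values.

Q=2: 3 rows → P = O52, O52, O52 ✓
Q=3: 5 rows → P takes values {O42, O91, O38, O97, O85} — violation
Q=9: 6 rows → P = O66, O66, O66, O66, O66, O66 ✓
The only Q value with inconsistent P is Q=3.

3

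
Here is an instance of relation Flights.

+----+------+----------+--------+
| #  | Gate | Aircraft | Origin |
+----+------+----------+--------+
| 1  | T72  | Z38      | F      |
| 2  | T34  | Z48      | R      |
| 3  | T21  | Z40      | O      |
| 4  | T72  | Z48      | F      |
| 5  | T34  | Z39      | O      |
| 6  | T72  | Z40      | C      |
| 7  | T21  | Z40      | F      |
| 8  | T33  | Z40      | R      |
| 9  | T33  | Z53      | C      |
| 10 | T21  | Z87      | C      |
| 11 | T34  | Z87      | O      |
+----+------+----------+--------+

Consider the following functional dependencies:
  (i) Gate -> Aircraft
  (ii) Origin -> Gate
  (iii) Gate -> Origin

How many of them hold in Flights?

(i) Gate -> Aircraft: Gate=T72: rows 1, 4, 6 → Aircraft takes values {Z38, Z48, Z40} — violation; Gate=T34: rows 2, 5, 11 → Aircraft takes values {Z48, Z39, Z87} — violation; Gate=T21: rows 3, 7, 10 → Aircraft takes values {Z40, Z87} — violation; Gate=T33: rows 8, 9 → Aircraft takes values {Z40, Z53} — violation — fails.
(ii) Origin -> Gate: Origin=F: rows 1, 4, 7 → Gate takes values {T72, T21} — violation; Origin=R: rows 2, 8 → Gate takes values {T34, T33} — violation; Origin=O: rows 3, 5, 11 → Gate takes values {T21, T34} — violation; Origin=C: rows 6, 9, 10 → Gate takes values {T72, T33, T21} — violation — fails.
(iii) Gate -> Origin: Gate=T72: rows 1, 4, 6 → Origin takes values {F, C} — violation; Gate=T34: rows 2, 5, 11 → Origin takes values {R, O} — violation; Gate=T21: rows 3, 7, 10 → Origin takes values {O, F, C} — violation; Gate=T33: rows 8, 9 → Origin takes values {R, C} — violation — fails.
None of the 3 dependencies hold.

0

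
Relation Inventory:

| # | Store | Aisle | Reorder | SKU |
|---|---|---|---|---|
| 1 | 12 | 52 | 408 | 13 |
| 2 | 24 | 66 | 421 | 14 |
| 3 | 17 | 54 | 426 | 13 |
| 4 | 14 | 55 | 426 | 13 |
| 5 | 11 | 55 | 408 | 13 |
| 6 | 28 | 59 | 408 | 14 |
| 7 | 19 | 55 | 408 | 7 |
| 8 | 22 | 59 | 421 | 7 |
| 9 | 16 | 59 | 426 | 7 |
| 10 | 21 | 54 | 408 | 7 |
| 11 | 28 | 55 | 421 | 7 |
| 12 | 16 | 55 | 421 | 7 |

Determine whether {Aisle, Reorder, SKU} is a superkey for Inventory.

Rows 11 and 12 have the same {Aisle, Reorder, SKU} value (Aisle=55, Reorder=421, SKU=7) but are distinct tuples, so {Aisle, Reorder, SKU} does not determine every attribute — not a superkey.

No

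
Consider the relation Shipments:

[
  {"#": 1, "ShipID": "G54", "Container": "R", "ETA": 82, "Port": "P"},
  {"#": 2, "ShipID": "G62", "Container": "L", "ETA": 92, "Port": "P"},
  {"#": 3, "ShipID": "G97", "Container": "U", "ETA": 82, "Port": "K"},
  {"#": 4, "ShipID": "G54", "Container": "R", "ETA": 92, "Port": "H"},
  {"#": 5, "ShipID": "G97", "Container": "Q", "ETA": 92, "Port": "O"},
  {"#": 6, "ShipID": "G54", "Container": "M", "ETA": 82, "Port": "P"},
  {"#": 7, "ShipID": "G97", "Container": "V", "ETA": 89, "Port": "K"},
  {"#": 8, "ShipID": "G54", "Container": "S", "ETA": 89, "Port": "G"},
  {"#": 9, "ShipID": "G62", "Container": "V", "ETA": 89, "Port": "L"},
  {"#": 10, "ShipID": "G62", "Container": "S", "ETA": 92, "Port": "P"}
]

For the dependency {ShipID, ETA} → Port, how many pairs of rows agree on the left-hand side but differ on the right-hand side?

0

(ShipID=G54, ETA=82): all 2 rows agree on Port — 0 pairs.
(ShipID=G62, ETA=92): all 2 rows agree on Port — 0 pairs.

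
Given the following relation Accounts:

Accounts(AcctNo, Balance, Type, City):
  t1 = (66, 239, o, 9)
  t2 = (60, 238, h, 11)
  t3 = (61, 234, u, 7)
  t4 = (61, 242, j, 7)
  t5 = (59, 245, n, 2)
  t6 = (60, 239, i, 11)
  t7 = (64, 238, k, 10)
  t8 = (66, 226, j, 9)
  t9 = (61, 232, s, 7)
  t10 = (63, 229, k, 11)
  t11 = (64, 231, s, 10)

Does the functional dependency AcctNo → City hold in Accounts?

Yes

AcctNo=66: rows 1, 8 → City = 9, 9 ✓
AcctNo=60: rows 2, 6 → City = 11, 11 ✓
AcctNo=61: rows 3, 4, 9 → City = 7, 7, 7 ✓
AcctNo=59: row 5 → City = 2 ✓
AcctNo=64: rows 7, 11 → City = 10, 10 ✓
AcctNo=63: row 10 → City = 11 ✓
Every AcctNo value is associated with a single City value, so AcctNo → City holds.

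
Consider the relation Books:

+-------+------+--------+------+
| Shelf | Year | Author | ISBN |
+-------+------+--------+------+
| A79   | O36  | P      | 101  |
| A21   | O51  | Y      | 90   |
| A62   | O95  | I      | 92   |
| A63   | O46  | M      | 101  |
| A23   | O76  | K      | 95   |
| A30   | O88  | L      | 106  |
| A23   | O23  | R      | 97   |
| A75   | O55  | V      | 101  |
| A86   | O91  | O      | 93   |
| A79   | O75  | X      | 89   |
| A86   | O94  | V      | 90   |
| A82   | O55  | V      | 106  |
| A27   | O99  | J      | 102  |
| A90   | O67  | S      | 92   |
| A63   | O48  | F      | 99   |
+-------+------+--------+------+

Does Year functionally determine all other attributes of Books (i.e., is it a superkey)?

No

Two distinct rows share Year=O55, so Year does not determine every attribute — not a superkey.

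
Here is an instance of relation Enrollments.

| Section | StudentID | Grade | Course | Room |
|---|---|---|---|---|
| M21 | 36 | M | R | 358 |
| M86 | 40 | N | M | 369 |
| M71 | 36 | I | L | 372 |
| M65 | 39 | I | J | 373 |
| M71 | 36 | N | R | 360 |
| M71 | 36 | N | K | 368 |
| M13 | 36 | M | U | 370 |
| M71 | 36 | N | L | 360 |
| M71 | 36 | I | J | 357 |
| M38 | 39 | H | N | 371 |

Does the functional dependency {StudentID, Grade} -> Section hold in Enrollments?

(StudentID=36, Grade=M): 2 rows → Section takes values {M21, M13} — violation
(StudentID=40, Grade=N): 1 row → Section = M86 ✓
(StudentID=36, Grade=I): 2 rows → Section = M71, M71 ✓
(StudentID=39, Grade=I): 1 row → Section = M65 ✓
(StudentID=36, Grade=N): 3 rows → Section = M71, M71, M71 ✓
(StudentID=39, Grade=H): 1 row → Section = M38 ✓
Two rows agree on {StudentID, Grade} but differ on Section, so {StudentID, Grade} -> Section does not hold.

No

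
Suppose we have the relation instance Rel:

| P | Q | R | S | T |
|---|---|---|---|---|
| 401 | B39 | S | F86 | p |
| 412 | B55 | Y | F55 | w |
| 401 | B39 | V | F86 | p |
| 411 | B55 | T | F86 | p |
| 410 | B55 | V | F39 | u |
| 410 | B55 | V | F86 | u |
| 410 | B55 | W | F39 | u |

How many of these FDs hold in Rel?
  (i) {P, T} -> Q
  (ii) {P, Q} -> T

(i) {P, T} -> Q: every LHS value maps to a single RHS value — holds.
(ii) {P, Q} -> T: every LHS value maps to a single RHS value — holds.
2 of the 2 dependencies hold.

2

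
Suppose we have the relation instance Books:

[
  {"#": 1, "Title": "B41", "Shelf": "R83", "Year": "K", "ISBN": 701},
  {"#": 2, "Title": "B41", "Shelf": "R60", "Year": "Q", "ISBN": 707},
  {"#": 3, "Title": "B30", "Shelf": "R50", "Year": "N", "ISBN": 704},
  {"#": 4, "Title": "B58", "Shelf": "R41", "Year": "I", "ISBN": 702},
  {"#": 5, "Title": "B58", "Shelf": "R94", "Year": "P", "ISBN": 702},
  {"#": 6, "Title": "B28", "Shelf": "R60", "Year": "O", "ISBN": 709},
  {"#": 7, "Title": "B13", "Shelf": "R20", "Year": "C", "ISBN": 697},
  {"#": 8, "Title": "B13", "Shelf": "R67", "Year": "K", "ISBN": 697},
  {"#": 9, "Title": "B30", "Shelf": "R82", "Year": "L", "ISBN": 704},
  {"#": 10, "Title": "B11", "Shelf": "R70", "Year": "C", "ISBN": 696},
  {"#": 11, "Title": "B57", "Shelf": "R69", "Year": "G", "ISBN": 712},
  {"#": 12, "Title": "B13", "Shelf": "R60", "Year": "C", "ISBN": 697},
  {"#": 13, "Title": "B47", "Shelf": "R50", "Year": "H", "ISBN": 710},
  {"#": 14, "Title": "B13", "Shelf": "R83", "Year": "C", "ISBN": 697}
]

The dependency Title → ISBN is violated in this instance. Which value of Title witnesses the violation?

B41

Title=B41: rows 1, 2 → ISBN takes values {701, 707} — violation
Title=B30: rows 3, 9 → ISBN = 704, 704 ✓
Title=B58: rows 4, 5 → ISBN = 702, 702 ✓
Title=B28: row 6 → ISBN = 709 ✓
Title=B13: rows 7, 8, 12, 14 → ISBN = 697, 697, 697, 697 ✓
Title=B11: row 10 → ISBN = 696 ✓
Title=B57: row 11 → ISBN = 712 ✓
Title=B47: row 13 → ISBN = 710 ✓
The only Title value with inconsistent ISBN is Title=B41.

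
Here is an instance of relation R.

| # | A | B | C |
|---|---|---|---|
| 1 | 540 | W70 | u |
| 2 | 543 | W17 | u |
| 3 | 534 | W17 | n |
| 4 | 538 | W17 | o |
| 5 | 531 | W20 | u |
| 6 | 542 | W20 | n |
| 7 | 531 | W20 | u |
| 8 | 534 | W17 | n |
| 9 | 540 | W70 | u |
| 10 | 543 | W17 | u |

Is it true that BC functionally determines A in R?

(B=W70, C=u): rows 1, 9 → A = 540, 540 ✓
(B=W17, C=u): rows 2, 10 → A = 543, 543 ✓
(B=W17, C=n): rows 3, 8 → A = 534, 534 ✓
(B=W17, C=o): row 4 → A = 538 ✓
(B=W20, C=u): rows 5, 7 → A = 531, 531 ✓
(B=W20, C=n): row 6 → A = 542 ✓
Every BC value is associated with a single A value, so BC → A holds.

Yes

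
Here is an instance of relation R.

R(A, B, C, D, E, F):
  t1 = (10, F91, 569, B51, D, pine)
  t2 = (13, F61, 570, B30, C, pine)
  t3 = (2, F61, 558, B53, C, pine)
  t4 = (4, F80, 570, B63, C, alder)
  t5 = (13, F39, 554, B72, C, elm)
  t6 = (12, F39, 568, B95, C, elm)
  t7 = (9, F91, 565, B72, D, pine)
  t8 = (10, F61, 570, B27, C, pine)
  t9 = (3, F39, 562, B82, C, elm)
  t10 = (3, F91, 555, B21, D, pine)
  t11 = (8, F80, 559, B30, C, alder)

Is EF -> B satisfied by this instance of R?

(E=D, F=pine): rows 1, 7, 10 → B = F91, F91, F91 ✓
(E=C, F=pine): rows 2, 3, 8 → B = F61, F61, F61 ✓
(E=C, F=alder): rows 4, 11 → B = F80, F80 ✓
(E=C, F=elm): rows 5, 6, 9 → B = F39, F39, F39 ✓
Every EF value is associated with a single B value, so EF -> B holds.

Yes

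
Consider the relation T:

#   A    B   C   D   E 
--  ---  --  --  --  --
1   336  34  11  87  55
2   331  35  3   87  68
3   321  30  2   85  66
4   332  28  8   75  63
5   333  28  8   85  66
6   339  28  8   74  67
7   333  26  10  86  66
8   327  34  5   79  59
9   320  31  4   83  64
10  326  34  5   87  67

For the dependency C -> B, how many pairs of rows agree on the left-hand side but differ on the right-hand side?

C=8: all 3 rows agree on B — 0 pairs.
C=5: all 2 rows agree on B — 0 pairs.

0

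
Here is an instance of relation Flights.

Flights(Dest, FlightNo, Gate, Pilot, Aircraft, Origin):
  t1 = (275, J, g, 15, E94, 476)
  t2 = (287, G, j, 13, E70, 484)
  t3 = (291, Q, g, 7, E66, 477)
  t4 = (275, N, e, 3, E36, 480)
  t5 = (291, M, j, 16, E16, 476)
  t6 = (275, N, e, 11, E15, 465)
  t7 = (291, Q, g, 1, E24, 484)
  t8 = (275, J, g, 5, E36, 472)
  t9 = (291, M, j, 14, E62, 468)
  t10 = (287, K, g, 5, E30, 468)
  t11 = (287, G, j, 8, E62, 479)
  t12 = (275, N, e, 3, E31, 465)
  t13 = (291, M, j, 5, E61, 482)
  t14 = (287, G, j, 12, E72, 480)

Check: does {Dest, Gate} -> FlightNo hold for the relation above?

Yes

(Dest=275, Gate=g): rows 1, 8 → FlightNo = J, J ✓
(Dest=287, Gate=j): rows 2, 11, 14 → FlightNo = G, G, G ✓
(Dest=291, Gate=g): rows 3, 7 → FlightNo = Q, Q ✓
(Dest=275, Gate=e): rows 4, 6, 12 → FlightNo = N, N, N ✓
(Dest=291, Gate=j): rows 5, 9, 13 → FlightNo = M, M, M ✓
(Dest=287, Gate=g): row 10 → FlightNo = K ✓
Every {Dest, Gate} value is associated with a single FlightNo value, so {Dest, Gate} -> FlightNo holds.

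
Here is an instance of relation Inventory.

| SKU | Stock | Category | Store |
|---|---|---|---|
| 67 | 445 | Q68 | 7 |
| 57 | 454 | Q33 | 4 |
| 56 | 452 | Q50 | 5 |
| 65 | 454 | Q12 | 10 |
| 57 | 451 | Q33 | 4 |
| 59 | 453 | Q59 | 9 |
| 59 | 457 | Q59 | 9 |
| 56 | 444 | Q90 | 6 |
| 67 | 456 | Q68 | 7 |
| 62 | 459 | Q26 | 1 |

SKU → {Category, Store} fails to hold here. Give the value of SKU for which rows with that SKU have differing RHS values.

56

SKU=67: 2 rows → {Category,Store} = (Q68, 7), (Q68, 7) ✓
SKU=57: 2 rows → {Category,Store} = (Q33, 4), (Q33, 4) ✓
SKU=56: 2 rows → {Category,Store} takes values {(Q50, 5), (Q90, 6)} — violation
SKU=65: 1 row → {Category,Store} = (Q12, 10) ✓
SKU=59: 2 rows → {Category,Store} = (Q59, 9), (Q59, 9) ✓
SKU=62: 1 row → {Category,Store} = (Q26, 1) ✓
The only SKU value with inconsistent RHS is SKU=56.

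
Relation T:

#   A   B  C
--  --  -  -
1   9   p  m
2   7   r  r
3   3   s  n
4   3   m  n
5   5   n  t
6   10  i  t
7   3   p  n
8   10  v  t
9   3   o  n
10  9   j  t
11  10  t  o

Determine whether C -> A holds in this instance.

No

C=m: row 1 → A = 9 ✓
C=r: row 2 → A = 7 ✓
C=n: rows 3, 4, 7, 9 → A = 3, 3, 3, 3 ✓
C=t: rows 5, 6, 8, 10 → A takes values {5, 10, 9} — violation
C=o: row 11 → A = 10 ✓
Two rows agree on C but differ on A, so C -> A does not hold.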